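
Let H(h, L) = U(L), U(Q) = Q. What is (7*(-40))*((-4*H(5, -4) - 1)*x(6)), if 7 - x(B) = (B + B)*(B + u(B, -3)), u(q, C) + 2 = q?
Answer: 474600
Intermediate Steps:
u(q, C) = -2 + q
H(h, L) = L
x(B) = 7 - 2*B*(-2 + 2*B) (x(B) = 7 - (B + B)*(B + (-2 + B)) = 7 - 2*B*(-2 + 2*B))
(7*(-40))*((-4*H(5, -4) - 1)*x(6)) = (7*(-40))*((-4*(-4) - 1)*(7 - 4*6**2 + 4*6)) = -280*(16 - 1)*(7 - 4*36 + 24) = -4200*(7 - 144 + 24) = -4200*(-113) = -280*(-1695) = 474600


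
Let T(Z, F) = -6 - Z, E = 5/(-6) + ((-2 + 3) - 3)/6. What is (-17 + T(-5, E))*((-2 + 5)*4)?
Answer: -216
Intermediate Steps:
E = -7/6 (E = 5*(-⅙) + (1 - 3)*(⅙) = -⅚ - 2*⅙ = -⅚ - ⅓ = -7/6 ≈ -1.1667)
(-17 + T(-5, E))*((-2 + 5)*4) = (-17 + (-6 - 1*(-5)))*((-2 + 5)*4) = (-17 + (-6 + 5))*(3*4) = (-17 - 1)*12 = -18*12 = -216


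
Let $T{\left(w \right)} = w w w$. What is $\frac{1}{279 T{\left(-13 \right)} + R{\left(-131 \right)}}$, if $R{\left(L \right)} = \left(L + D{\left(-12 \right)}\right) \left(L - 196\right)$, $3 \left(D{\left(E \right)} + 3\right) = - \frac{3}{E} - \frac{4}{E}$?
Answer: $- \frac{12}{6830503} \approx -1.7568 \cdot 10^{-6}$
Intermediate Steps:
$D{\left(E \right)} = -3 - \frac{7}{3 E}$ ($D{\left(E \right)} = -3 + \frac{- \frac{3}{E} - \frac{4}{E}}{3} = -3 + \frac{\left(-7\right) \frac{1}{E}}{3} = -3 - \frac{7}{3 E}$)
$T{\left(w \right)} = w^{3}$ ($T{\left(w \right)} = w^{2} w = w^{3}$)
$R{\left(L \right)} = \left(-196 + L\right) \left(- \frac{101}{36} + L\right)$ ($R{\left(L \right)} = \left(L - \left(3 + \frac{7}{3 \left(-12\right)}\right)\right) \left(L - 196\right) = \left(L - \frac{101}{36}\right) \left(-196 + L\right) = \left(- \frac{101}{36} + L\right) \left(-196 + L\right) = \left(-196 + L\right) \left(- \frac{101}{36} + L\right)$)
$\frac{1}{279 T{\left(-13 \right)} + R{\left(-131 \right)}} = \frac{1}{279 \left(-13\right)^{3} + \left(\frac{4949}{9} + \left(-131\right)^{2} - - \frac{937567}{36}\right)} = \frac{1}{279 \left(-2197\right) + \left(\frac{4949}{9} + 17161 + \frac{937567}{36}\right)} = \frac{1}{-612963 + \frac{525053}{12}} = \frac{1}{- \frac{6830503}{12}} = - \frac{12}{6830503}$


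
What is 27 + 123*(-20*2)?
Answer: -4893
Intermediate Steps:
27 + 123*(-20*2) = 27 + 123*(-40) = 27 - 4920 = -4893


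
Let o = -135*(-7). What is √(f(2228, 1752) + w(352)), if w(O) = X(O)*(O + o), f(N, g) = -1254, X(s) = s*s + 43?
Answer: √160758005 ≈ 12679.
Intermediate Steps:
o = 945
X(s) = 43 + s² (X(s) = s² + 43 = 43 + s²)
w(O) = (43 + O²)*(945 + O) (w(O) = (43 + O²)*(O + 945) = (43 + O²)*(945 + O))
√(f(2228, 1752) + w(352)) = √(-1254 + (43 + 352²)*(945 + 352)) = √(-1254 + (43 + 123904)*1297) = √(-1254 + 123947*1297) = √(-1254 + 160759259) = √160758005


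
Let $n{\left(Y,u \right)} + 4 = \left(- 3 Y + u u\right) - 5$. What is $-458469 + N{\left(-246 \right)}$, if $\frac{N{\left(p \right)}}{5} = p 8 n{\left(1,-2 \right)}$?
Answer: $-379749$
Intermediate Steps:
$n{\left(Y,u \right)} = -9 + u^{2} - 3 Y$ ($n{\left(Y,u \right)} = -4 - \left(5 + 3 Y - u u\right) = -4 - \left(5 - u^{2} + 3 Y\right) = -9 + u^{2} - 3 Y$)
$N{\left(p \right)} = - 320 p$ ($N{\left(p \right)} = 5 p 8 \left(-9 + \left(-2\right)^{2} - 3\right) = 5 \cdot 8 p \left(-9 + 4 - 3\right) = 5 \cdot 8 p \left(-8\right) = 5 \left(- 64 p\right) = - 320 p$)
$-458469 + N{\left(-246 \right)} = -458469 - -78720 = -458469 + 78720 = -379749$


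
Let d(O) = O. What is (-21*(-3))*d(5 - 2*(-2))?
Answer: 567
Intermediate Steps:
(-21*(-3))*d(5 - 2*(-2)) = (-21*(-3))*(5 - 2*(-2)) = 63*(5 + 4) = 63*9 = 567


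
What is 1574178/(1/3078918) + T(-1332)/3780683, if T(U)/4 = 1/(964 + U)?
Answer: 1685815540561780869743/347822836 ≈ 4.8468e+12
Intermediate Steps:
T(U) = 4/(964 + U)
1574178/(1/3078918) + T(-1332)/3780683 = 1574178/(1/3078918) + (4/(964 - 1332))/3780683 = 1574178/(1/3078918) + (4/(-368))*(1/3780683) = 1574178*3078918 + (4*(-1/368))*(1/3780683) = 4846764979404 - 1/92*1/3780683 = 4846764979404 - 1/347822836 = 1685815540561780869743/347822836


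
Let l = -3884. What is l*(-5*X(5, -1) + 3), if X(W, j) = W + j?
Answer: 66028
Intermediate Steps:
l*(-5*X(5, -1) + 3) = -3884*(-5*(5 - 1) + 3) = -3884*(-5*4 + 3) = -3884*(-20 + 3) = -3884*(-17) = 66028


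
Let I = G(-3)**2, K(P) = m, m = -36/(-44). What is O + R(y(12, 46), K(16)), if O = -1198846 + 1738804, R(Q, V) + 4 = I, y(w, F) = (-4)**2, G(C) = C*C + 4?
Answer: 540123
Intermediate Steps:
m = 9/11 (m = -36*(-1/44) = 9/11 ≈ 0.81818)
K(P) = 9/11
G(C) = 4 + C**2 (G(C) = C**2 + 4 = 4 + C**2)
y(w, F) = 16
I = 169 (I = (4 + (-3)**2)**2 = (4 + 9)**2 = 13**2 = 169)
R(Q, V) = 165 (R(Q, V) = -4 + 169 = 165)
O = 539958
O + R(y(12, 46), K(16)) = 539958 + 165 = 540123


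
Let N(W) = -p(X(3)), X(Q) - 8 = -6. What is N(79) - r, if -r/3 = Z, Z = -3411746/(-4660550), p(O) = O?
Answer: 457069/2330275 ≈ 0.19614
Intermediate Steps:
X(Q) = 2 (X(Q) = 8 - 6 = 2)
Z = 1705873/2330275 (Z = -3411746*(-1/4660550) = 1705873/2330275 ≈ 0.73205)
r = -5117619/2330275 (r = -3*1705873/2330275 = -5117619/2330275 ≈ -2.1961)
N(W) = -2 (N(W) = -1*2 = -2)
N(79) - r = -2 - 1*(-5117619/2330275) = -2 + 5117619/2330275 = 457069/2330275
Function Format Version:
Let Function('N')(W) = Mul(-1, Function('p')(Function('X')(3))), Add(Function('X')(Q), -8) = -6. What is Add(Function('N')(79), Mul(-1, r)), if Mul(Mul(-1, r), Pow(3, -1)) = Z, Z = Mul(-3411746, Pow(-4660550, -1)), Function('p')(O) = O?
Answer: Rational(457069, 2330275) ≈ 0.19614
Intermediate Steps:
Function('X')(Q) = 2 (Function('X')(Q) = Add(8, -6) = 2)
Z = Rational(1705873, 2330275) (Z = Mul(-3411746, Rational(-1, 4660550)) = Rational(1705873, 2330275) ≈ 0.73205)
r = Rational(-5117619, 2330275) (r = Mul(-3, Rational(1705873, 2330275)) = Rational(-5117619, 2330275) ≈ -2.1961)
Function('N')(W) = -2 (Function('N')(W) = Mul(-1, 2) = -2)
Add(Function('N')(79), Mul(-1, r)) = Add(-2, Mul(-1, Rational(-5117619, 2330275))) = Add(-2, Rational(5117619, 2330275)) = Rational(457069, 2330275)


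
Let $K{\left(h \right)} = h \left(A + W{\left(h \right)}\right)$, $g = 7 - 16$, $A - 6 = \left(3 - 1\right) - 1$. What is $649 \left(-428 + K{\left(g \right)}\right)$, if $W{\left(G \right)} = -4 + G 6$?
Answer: $20119$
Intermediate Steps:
$W{\left(G \right)} = -4 + 6 G$
$A = 7$ ($A = 6 + \left(\left(3 - 1\right) - 1\right) = 6 + \left(2 - 1\right) = 6 + 1 = 7$)
$g = -9$
$K{\left(h \right)} = h \left(3 + 6 h\right)$ ($K{\left(h \right)} = h \left(7 + \left(-4 + 6 h\right)\right) = h \left(3 + 6 h\right)$)
$649 \left(-428 + K{\left(g \right)}\right) = 649 \left(-428 + 3 \left(-9\right) \left(1 + 2 \left(-9\right)\right)\right) = 649 \left(-428 + 3 \left(-9\right) \left(1 - 18\right)\right) = 649 \left(-428 + 3 \left(-9\right) \left(-17\right)\right) = 649 \left(-428 + 459\right) = 649 \cdot 31 = 20119$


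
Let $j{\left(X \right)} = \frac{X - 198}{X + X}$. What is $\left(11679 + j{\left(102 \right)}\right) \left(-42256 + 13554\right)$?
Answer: $- \frac{5698351570}{17} \approx -3.352 \cdot 10^{8}$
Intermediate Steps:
$j{\left(X \right)} = \frac{-198 + X}{2 X}$
$\left(11679 + j{\left(102 \right)}\right) \left(-42256 + 13554\right) = \left(11679 + \frac{-198 + 102}{2 \cdot 102}\right) \left(-42256 + 13554\right) = \left(11679 + \frac{1}{2} \cdot \frac{1}{102} \left(-96\right)\right) \left(-28702\right) = \left(11679 - \frac{8}{17}\right) \left(-28702\right) = \frac{198535}{17} \left(-28702\right) = - \frac{5698351570}{17}$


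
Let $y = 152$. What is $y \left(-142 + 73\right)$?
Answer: $-10488$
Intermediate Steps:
$y \left(-142 + 73\right) = 152 \left(-142 + 73\right) = 152 \left(-69\right) = -10488$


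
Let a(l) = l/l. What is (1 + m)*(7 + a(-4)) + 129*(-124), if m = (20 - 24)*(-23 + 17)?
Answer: -15796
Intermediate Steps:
a(l) = 1
m = 24 (m = -4*(-6) = 24)
(1 + m)*(7 + a(-4)) + 129*(-124) = (1 + 24)*(7 + 1) + 129*(-124) = 25*8 - 15996 = 200 - 15996 = -15796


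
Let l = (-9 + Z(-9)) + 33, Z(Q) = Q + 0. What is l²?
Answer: 225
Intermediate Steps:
Z(Q) = Q
l = 15 (l = (-9 - 9) + 33 = -18 + 33 = 15)
l² = 15² = 225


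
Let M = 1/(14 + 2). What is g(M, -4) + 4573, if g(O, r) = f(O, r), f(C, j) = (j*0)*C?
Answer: 4573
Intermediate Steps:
f(C, j) = 0 (f(C, j) = 0*C = 0)
M = 1/16 ≈ 0.062500
g(O, r) = 0
g(M, -4) + 4573 = 0 + 4573 = 4573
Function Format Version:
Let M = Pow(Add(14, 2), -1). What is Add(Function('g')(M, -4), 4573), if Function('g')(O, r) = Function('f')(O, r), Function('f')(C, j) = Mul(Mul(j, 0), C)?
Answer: 4573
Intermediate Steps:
Function('f')(C, j) = 0 (Function('f')(C, j) = Mul(0, C) = 0)
M = Rational(1, 16) (M = Pow(16, -1) = Rational(1, 16) ≈ 0.062500)
Function('g')(O, r) = 0
Add(Function('g')(M, -4), 4573) = Add(0, 4573) = 4573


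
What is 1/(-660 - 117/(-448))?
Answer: -448/295563 ≈ -0.0015158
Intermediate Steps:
1/(-660 - 117/(-448)) = 1/(-660 - 117*(-1/448)) = 1/(-660 + 117/448) = 1/(-295563/448) = -448/295563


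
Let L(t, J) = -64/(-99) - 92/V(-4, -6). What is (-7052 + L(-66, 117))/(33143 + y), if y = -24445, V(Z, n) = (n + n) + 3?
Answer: -348536/430551 ≈ -0.80951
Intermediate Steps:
V(Z, n) = 3 + 2*n (V(Z, n) = 2*n + 3 = 3 + 2*n)
L(t, J) = 1076/99 (L(t, J) = -64/(-99) - 92/(3 + 2*(-6)) = -64*(-1/99) - 92/(3 - 12) = 64/99 - 92/(-9) = 64/99 - 92*(-⅑) = 64/99 + 92/9 = 1076/99)
(-7052 + L(-66, 117))/(33143 + y) = (-7052 + 1076/99)/(33143 - 24445) = -697072/99/8698 = -697072/99*1/8698 = -348536/430551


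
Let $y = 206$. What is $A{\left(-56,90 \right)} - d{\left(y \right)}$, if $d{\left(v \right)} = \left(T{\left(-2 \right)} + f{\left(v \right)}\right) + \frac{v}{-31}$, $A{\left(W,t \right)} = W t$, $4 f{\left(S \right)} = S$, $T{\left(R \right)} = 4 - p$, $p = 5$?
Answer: $- \frac{315199}{62} \approx -5083.9$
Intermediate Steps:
$T{\left(R \right)} = -1$ ($T{\left(R \right)} = 4 - 5 = -1$)
$f{\left(S \right)} = \frac{S}{4}$
$d{\left(v \right)} = -1 + \frac{27 v}{124}$ ($d{\left(v \right)} = \left(-1 + \frac{v}{4}\right) + \frac{v}{-31} = \left(-1 + \frac{v}{4}\right) + v \left(- \frac{1}{31}\right) = \left(-1 + \frac{v}{4}\right) - \frac{v}{31} = -1 + \frac{27 v}{124}$)
$A{\left(-56,90 \right)} - d{\left(y \right)} = \left(-56\right) 90 - \left(-1 + \frac{27}{124} \cdot 206\right) = -5040 - \left(-1 + \frac{2781}{62}\right) = -5040 - \frac{2719}{62} = - \frac{315199}{62}$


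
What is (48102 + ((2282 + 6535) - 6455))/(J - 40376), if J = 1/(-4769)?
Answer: -240662816/192553145 ≈ -1.2499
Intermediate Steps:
J = -1/4769 ≈ -0.00020969
(48102 + ((2282 + 6535) - 6455))/(J - 40376) = (48102 + ((2282 + 6535) - 6455))/(-1/4769 - 40376) = (48102 + (8817 - 6455))/(-192553145/4769) = (48102 + 2362)*(-4769/192553145) = 50464*(-4769/192553145) = -240662816/192553145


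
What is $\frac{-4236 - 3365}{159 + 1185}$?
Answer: $- \frac{7601}{1344} \approx -5.6555$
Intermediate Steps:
$\frac{-4236 - 3365}{159 + 1185} = - \frac{7601}{1344}$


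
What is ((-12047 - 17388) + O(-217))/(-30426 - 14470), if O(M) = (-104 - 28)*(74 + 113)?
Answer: 2353/1952 ≈ 1.2054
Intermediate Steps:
O(M) = -24684 (O(M) = -132*187 = -24684)
((-12047 - 17388) + O(-217))/(-30426 - 14470) = ((-12047 - 17388) - 24684)/(-30426 - 14470) = (-29435 - 24684)/(-44896) = -54119*(-1/44896) = 2353/1952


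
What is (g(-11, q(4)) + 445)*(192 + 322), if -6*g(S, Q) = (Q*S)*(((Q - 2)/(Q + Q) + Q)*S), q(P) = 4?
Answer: 157541/3 ≈ 52514.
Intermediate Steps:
g(S, Q) = -Q*S**2*(Q + (-2 + Q)/(2*Q))/6 (g(S, Q) = -Q*S*((Q - 2)/(Q + Q) + Q)*S/6 = -Q*S*((-2 + Q)/((2*Q)) + Q)*S/6 = -Q*S*((-2 + Q)*(1/(2*Q)) + Q)*S/6 = -Q*S*((-2 + Q)/(2*Q) + Q)*S/6 = -Q*S*(Q + (-2 + Q)/(2*Q))*S/6 = -Q*S*S*(Q + (-2 + Q)/(2*Q))/6 = -Q*S**2*(Q + (-2 + Q)/(2*Q))/6)
(g(-11, q(4)) + 445)*(192 + 322) = ((1/12)*(-11)**2*(2 - 1*4 - 2*4**2) + 445)*(192 + 322) = ((1/12)*121*(2 - 4 - 2*16) + 445)*514 = ((1/12)*121*(2 - 4 - 32) + 445)*514 = ((1/12)*121*(-34) + 445)*514 = (-2057/6 + 445)*514 = (613/6)*514 = 157541/3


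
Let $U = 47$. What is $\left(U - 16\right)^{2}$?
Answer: $961$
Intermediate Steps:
$\left(U - 16\right)^{2} = \left(47 - 16\right)^{2} = 31^{2} = 961$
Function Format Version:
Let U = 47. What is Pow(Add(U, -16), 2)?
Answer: 961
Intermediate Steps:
Pow(Add(U, -16), 2) = Pow(Add(47, -16), 2) = Pow(31, 2) = 961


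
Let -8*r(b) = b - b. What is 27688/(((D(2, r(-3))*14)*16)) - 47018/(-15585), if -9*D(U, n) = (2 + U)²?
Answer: -464393101/6982080 ≈ -66.512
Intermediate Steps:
r(b) = 0 (r(b) = -(b - b)/8 = -⅛*0 = 0)
D(U, n) = -(2 + U)²/9
27688/(((D(2, r(-3))*14)*16)) - 47018/(-15585) = 27688/(((-(2 + 2)²/9*14)*16)) - 47018/(-15585) = 27688/(((-⅑*4²*14)*16)) - 47018*(-1/15585) = 27688/(((-⅑*16*14)*16)) + 47018/15585 = 27688/((-16/9*14*16)) + 47018/15585 = 27688/((-224/9*16)) + 47018/15585 = 27688/(-3584/9) + 47018/15585 = 27688*(-9/3584) + 47018/15585 = -31149/448 + 47018/15585 = -464393101/6982080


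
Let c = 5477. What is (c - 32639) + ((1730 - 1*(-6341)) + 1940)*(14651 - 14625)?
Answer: 233124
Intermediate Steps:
(c - 32639) + ((1730 - 1*(-6341)) + 1940)*(14651 - 14625) = (5477 - 32639) + ((1730 - 1*(-6341)) + 1940)*(14651 - 14625) = -27162 + ((1730 + 6341) + 1940)*26 = -27162 + (8071 + 1940)*26 = -27162 + 10011*26 = -27162 + 260286 = 233124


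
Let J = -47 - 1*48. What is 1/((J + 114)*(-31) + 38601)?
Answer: 1/38012 ≈ 2.6307e-5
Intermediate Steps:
J = -95 (J = -47 - 48 = -95)
1/((J + 114)*(-31) + 38601) = 1/((-95 + 114)*(-31) + 38601) = 1/(19*(-31) + 38601) = 1/(-589 + 38601) = 1/38012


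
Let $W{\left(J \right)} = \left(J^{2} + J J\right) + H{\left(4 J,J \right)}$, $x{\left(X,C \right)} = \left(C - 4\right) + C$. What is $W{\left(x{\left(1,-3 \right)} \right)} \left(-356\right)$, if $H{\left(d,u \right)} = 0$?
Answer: $-71200$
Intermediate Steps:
$x{\left(X,C \right)} = -4 + 2 C$ ($x{\left(X,C \right)} = \left(-4 + C\right) + C = -4 + 2 C$)
$W{\left(J \right)} = 2 J^{2}$ ($W{\left(J \right)} = \left(J^{2} + J J\right) + 0 = \left(J^{2} + J^{2}\right) + 0 = 2 J^{2} + 0 = 2 J^{2}$)
$W{\left(x{\left(1,-3 \right)} \right)} \left(-356\right) = 2 \left(-4 + 2 \left(-3\right)\right)^{2} \left(-356\right) = 2 \left(-4 - 6\right)^{2} \left(-356\right) = 2 \left(-10\right)^{2} \left(-356\right) = 2 \cdot 100 \left(-356\right) = 200 \left(-356\right) = -71200$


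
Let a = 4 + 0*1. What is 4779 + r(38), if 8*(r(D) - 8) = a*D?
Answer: 4806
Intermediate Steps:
a = 4 (a = 4 + 0 = 4)
r(D) = 8 + D/2 (r(D) = 8 + (4*D)/8 = 8 + D/2)
4779 + r(38) = 4779 + (8 + (1/2)*38) = 4779 + (8 + 19) = 4779 + 27 = 4806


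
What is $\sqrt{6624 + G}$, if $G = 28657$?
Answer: $\sqrt{35281} \approx 187.83$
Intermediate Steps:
$\sqrt{6624 + G} = \sqrt{6624 + 28657} = \sqrt{35281}$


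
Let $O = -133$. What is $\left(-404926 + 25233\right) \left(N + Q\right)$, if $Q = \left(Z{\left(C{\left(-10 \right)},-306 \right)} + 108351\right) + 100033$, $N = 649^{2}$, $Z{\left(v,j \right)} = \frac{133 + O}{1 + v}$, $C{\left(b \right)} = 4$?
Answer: $-239049017405$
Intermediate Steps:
$Z{\left(v,j \right)} = 0$ ($Z{\left(v,j \right)} = \frac{133 - 133}{1 + v} = \frac{0}{1 + v} = 0$)
$N = 421201$
$Q = 208384$ ($Q = \left(0 + 108351\right) + 100033 = 108351 + 100033 = 208384$)
$\left(-404926 + 25233\right) \left(N + Q\right) = \left(-404926 + 25233\right) \left(421201 + 208384\right) = \left(-379693\right) 629585 = -239049017405$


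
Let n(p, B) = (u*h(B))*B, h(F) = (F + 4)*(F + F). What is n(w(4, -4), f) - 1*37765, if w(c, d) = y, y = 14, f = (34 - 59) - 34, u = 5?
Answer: -1952315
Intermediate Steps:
f = -59 (f = -25 - 34 = -59)
w(c, d) = 14
h(F) = 2*F*(4 + F) (h(F) = (4 + F)*(2*F) = 2*F*(4 + F))
n(p, B) = 10*B²*(4 + B) (n(p, B) = (5*(2*B*(4 + B)))*B = (10*B*(4 + B))*B = 10*B²*(4 + B))
n(w(4, -4), f) - 1*37765 = 10*(-59)²*(4 - 59) - 1*37765 = 10*3481*(-55) - 37765 = -1914550 - 37765 = -1952315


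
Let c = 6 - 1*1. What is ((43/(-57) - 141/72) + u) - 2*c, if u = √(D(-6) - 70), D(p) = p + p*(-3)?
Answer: -5797/456 + I*√58 ≈ -12.713 + 7.6158*I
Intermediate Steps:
c = 5 (c = 6 - 1 = 5)
D(p) = -2*p (D(p) = p - 3*p = -2*p)
u = I*√58 (u = √(-2*(-6) - 70) = √(12 - 70) = √(-58) = I*√58 ≈ 7.6158*I)
((43/(-57) - 141/72) + u) - 2*c = ((43/(-57) - 141/72) + I*√58) - 2*5 = ((43*(-1/57) - 141*1/72) + I*√58) - 10 = ((-43/57 - 47/24) + I*√58) - 10 = (-1237/456 + I*√58) - 10 = -5797/456 + I*√58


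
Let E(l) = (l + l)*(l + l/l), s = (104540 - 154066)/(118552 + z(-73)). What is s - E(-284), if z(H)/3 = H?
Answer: -19021369278/118333 ≈ -1.6074e+5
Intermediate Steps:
z(H) = 3*H
s = -49526/118333 (s = (104540 - 154066)/(118552 + 3*(-73)) = -49526/(118552 - 219) = -49526/118333 ≈ -0.41853)
E(l) = 2*l*(1 + l) (E(l) = (2*l)*(l + 1) = (2*l)*(1 + l) = 2*l*(1 + l))
s - E(-284) = -49526/118333 - 2*(-284)*(1 - 284) = -49526/118333 - 2*(-284)*(-283) = -49526/118333 - 1*160744 = -49526/118333 - 160744 = -19021369278/118333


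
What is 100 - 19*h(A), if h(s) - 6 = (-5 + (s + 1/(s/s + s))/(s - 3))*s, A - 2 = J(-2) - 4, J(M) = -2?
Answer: -7286/21 ≈ -346.95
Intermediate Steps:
A = -4 (A = 2 + (-2 - 4) = 2 - 6 = -4)
h(s) = 6 + s*(-5 + (s + 1/(1 + s))/(-3 + s)) (h(s) = 6 + (-5 + (s + 1/(s/s + s))/(s - 3))*s = 6 + (-5 + (s + 1/(1 + s))/(-3 + s))*s = 6 + s*(-5 + (s + 1/(1 + s))/(-3 + s)))
100 - 19*h(A) = 100 - 19*(18 - 17*(-4)**2 - 4*(-4) + 4*(-4)**3)/(3 - 1*(-4)**2 + 2*(-4)) = 100 - 19*(18 - 17*16 + 16 + 4*(-64))/(3 - 1*16 - 8) = 100 - 19*(18 - 272 + 16 - 256)/(3 - 16 - 8) = 100 - 19*(-494)/(-21) = 100 - (-19)*(-494)/21 = 100 - 19*494/21 = 100 - 9386/21 = -7286/21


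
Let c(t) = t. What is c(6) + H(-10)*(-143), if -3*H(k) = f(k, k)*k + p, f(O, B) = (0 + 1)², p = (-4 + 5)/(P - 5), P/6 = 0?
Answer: -2401/5 ≈ -480.20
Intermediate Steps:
P = 0 (P = 6*0 = 0)
p = -⅕ (p = (-4 + 5)/(0 - 5) = 1/(-5) = 1*(-⅕) = -⅕ ≈ -0.20000)
f(O, B) = 1 (f(O, B) = 1² = 1)
H(k) = 1/15 - k/3 (H(k) = -(1*k - ⅕)/3 = -(k - ⅕)/3 = -(-⅕ + k)/3 = 1/15 - k/3)
c(6) + H(-10)*(-143) = 6 + (1/15 - ⅓*(-10))*(-143) = 6 + (1/15 + 10/3)*(-143) = 6 + (17/5)*(-143) = 6 - 2431/5 = -2401/5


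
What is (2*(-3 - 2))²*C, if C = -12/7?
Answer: -1200/7 ≈ -171.43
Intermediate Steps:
C = -12/7 (C = -12*⅐ = -12/7 ≈ -1.7143)
(2*(-3 - 2))²*C = (2*(-3 - 2))²*(-12/7) = (2*(-5))²*(-12/7) = (-10)²*(-12/7) = 100*(-12/7) = -1200/7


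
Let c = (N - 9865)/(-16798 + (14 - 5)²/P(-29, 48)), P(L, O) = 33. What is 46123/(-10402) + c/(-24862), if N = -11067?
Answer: -15132729935345/3412806565966 ≈ -4.4341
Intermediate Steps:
c = 230252/184751 (c = (-11067 - 9865)/(-16798 + (14 - 5)²/33) = -20932/(-16798 + 9²*(1/33)) = -20932/(-16798 + 81*(1/33)) = -20932/(-16798 + 27/11) = -20932/(-184751/11) = -20932*(-11/184751) = 230252/184751 ≈ 1.2463)
46123/(-10402) + c/(-24862) = 46123/(-10402) + (230252/184751)/(-24862) = 46123*(-1/10402) + (230252/184751)*(-1/24862) = -6589/1486 - 115126/2296639681 = -15132729935345/3412806565966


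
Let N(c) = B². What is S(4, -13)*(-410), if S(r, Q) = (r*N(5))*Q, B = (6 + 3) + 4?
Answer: 3603080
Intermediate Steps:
B = 13 (B = 9 + 4 = 13)
N(c) = 169 (N(c) = 13² = 169)
S(r, Q) = 169*Q*r (S(r, Q) = (r*169)*Q = (169*r)*Q = 169*Q*r)
S(4, -13)*(-410) = (169*(-13)*4)*(-410) = -8788*(-410) = 3603080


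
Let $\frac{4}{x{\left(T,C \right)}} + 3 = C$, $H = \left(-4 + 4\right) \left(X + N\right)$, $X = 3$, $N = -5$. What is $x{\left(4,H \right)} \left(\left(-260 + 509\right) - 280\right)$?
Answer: $\frac{124}{3} \approx 41.333$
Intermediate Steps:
$H = 0$ ($H = \left(-4 + 4\right) \left(3 - 5\right) = 0 \left(-2\right) = 0$)
$x{\left(T,C \right)} = \frac{4}{-3 + C}$
$x{\left(4,H \right)} \left(\left(-260 + 509\right) - 280\right) = \frac{4}{-3 + 0} \left(\left(-260 + 509\right) - 280\right) = \frac{4}{-3} \left(249 - 280\right) = 4 \left(- \frac{1}{3}\right) \left(-31\right) = \left(- \frac{4}{3}\right) \left(-31\right) = \frac{124}{3}$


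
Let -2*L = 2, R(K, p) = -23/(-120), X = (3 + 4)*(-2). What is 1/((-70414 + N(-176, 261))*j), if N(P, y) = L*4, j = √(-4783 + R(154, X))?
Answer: I*√351390/2886821119 ≈ 2.0534e-7*I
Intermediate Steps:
X = -14 (X = 7*(-2) = -14)
R(K, p) = 23/120 (R(K, p) = -23*(-1/120) = 23/120)
L = -1 (L = -½*2 = -1)
j = 7*I*√351390/60 (j = √(-4783 + 23/120) = √(-573937/120) = 7*I*√351390/60 ≈ 69.158*I)
N(P, y) = -4 (N(P, y) = -1*4 = -4)
1/((-70414 + N(-176, 261))*j) = 1/((-70414 - 4)*((7*I*√351390/60))) = (-2*I*√351390/81991)/(-70418) = -(-1)*I*√351390/2886821119 = I*√351390/2886821119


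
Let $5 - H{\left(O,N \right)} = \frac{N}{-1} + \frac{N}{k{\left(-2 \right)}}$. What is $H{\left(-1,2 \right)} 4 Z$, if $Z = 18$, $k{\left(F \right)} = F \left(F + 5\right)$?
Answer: $528$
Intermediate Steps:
$k{\left(F \right)} = F \left(5 + F\right)$
$H{\left(O,N \right)} = 5 + \frac{7 N}{6}$ ($H{\left(O,N \right)} = 5 - \left(\frac{N}{-1} + \frac{N}{\left(-2\right) \left(5 - 2\right)}\right) = 5 - \left(N \left(-1\right) + \frac{N}{\left(-2\right) 3}\right) = 5 - \left(- N + \frac{N}{-6}\right) = 5 - \left(- N + N \left(- \frac{1}{6}\right)\right) = 5 - \left(- N - \frac{N}{6}\right) = 5 - - \frac{7 N}{6} = 5 + \frac{7 N}{6}$)
$H{\left(-1,2 \right)} 4 Z = \left(5 + \frac{7}{6} \cdot 2\right) 4 \cdot 18 = \left(5 + \frac{7}{3}\right) 4 \cdot 18 = \frac{22}{3} \cdot 4 \cdot 18 = \frac{88}{3} \cdot 18 = 528$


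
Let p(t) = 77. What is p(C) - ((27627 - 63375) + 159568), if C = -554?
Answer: -123743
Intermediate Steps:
p(C) - ((27627 - 63375) + 159568) = 77 - ((27627 - 63375) + 159568) = 77 - (-35748 + 159568) = 77 - 1*123820 = 77 - 123820 = -123743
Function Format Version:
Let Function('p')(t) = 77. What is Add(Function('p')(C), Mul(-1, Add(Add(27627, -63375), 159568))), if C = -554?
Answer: -123743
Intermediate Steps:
Add(Function('p')(C), Mul(-1, Add(Add(27627, -63375), 159568))) = Add(77, Mul(-1, Add(Add(27627, -63375), 159568))) = Add(77, Mul(-1, Add(-35748, 159568))) = Add(77, Mul(-1, 123820)) = Add(77, -123820) = -123743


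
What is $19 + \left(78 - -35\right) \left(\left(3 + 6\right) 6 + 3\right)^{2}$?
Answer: $367156$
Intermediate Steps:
$19 + \left(78 - -35\right) \left(\left(3 + 6\right) 6 + 3\right)^{2} = 19 + \left(78 + 35\right) \left(9 \cdot 6 + 3\right)^{2} = 19 + 113 \left(54 + 3\right)^{2} = 19 + 113 \cdot 57^{2} = 19 + 113 \cdot 3249 = 19 + 367137 = 367156$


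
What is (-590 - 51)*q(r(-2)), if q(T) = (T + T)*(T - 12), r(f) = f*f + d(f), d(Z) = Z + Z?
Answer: 0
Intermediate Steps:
d(Z) = 2*Z
r(f) = f² + 2*f (r(f) = f*f + 2*f = f² + 2*f)
q(T) = 2*T*(-12 + T) (q(T) = (2*T)*(-12 + T) = 2*T*(-12 + T))
(-590 - 51)*q(r(-2)) = (-590 - 51)*(2*(-2*(2 - 2))*(-12 - 2*(2 - 2))) = -1282*(-2*0)*(-12 - 2*0) = -1282*0*(-12 + 0) = -1282*0*(-12) = -641*0 = 0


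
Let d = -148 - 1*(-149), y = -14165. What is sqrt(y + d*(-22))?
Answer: I*sqrt(14187) ≈ 119.11*I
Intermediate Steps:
d = 1 (d = -148 + 149 = 1)
sqrt(y + d*(-22)) = sqrt(-14165 + 1*(-22)) = sqrt(-14165 - 22) = sqrt(-14187) = I*sqrt(14187)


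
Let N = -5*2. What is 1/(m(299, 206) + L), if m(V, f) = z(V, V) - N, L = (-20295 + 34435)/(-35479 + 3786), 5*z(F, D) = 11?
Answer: 158465/1862573 ≈ 0.085078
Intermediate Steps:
z(F, D) = 11/5 (z(F, D) = (1/5)*11 = 11/5)
N = -10
L = -14140/31693 (L = 14140/(-31693) = 14140*(-1/31693) = -14140/31693 ≈ -0.44616)
m(V, f) = 61/5 (m(V, f) = 11/5 - 1*(-10) = 11/5 + 10 = 61/5)
1/(m(299, 206) + L) = 1/(61/5 - 14140/31693) = 1/(1862573/158465) = 158465/1862573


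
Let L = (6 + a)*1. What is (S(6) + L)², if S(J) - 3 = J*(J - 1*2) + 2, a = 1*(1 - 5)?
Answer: 961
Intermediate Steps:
a = -4 (a = 1*(-4) = -4)
S(J) = 5 + J*(-2 + J) (S(J) = 3 + (J*(J - 1*2) + 2) = 3 + (J*(J - 2) + 2) = 3 + (J*(-2 + J) + 2) = 3 + (2 + J*(-2 + J)) = 5 + J*(-2 + J))
L = 2 (L = (6 - 4)*1 = 2*1 = 2)
(S(6) + L)² = ((5 + 6² - 2*6) + 2)² = ((5 + 36 - 12) + 2)² = (29 + 2)² = 31² = 961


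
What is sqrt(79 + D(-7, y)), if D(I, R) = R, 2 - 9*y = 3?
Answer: sqrt(710)/3 ≈ 8.8819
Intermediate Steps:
y = -1/9 (y = 2/9 - 1/9*3 = 2/9 - 1/3 = -1/9 ≈ -0.11111)
sqrt(79 + D(-7, y)) = sqrt(79 - 1/9) = sqrt(710/9) = sqrt(710)/3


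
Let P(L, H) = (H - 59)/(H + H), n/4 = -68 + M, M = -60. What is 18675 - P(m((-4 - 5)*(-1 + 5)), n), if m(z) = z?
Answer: 19122629/1024 ≈ 18674.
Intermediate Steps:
n = -512 (n = 4*(-68 - 60) = 4*(-128) = -512)
P(L, H) = (-59 + H)/(2*H) (P(L, H) = (-59 + H)/((2*H)) = (-59 + H)*(1/(2*H)) = (-59 + H)/(2*H))
18675 - P(m((-4 - 5)*(-1 + 5)), n) = 18675 - (-59 - 512)/(2*(-512)) = 18675 - (-1)*(-571)/(2*512) = 18675 - 1*571/1024 = 18675 - 571/1024 = 19122629/1024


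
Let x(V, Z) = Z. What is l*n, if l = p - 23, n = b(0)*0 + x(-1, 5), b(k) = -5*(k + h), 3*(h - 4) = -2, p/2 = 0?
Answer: -115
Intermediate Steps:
p = 0 (p = 2*0 = 0)
h = 10/3 (h = 4 + (1/3)*(-2) = 4 - 2/3 = 10/3 ≈ 3.3333)
b(k) = -50/3 - 5*k (b(k) = -5*(k + 10/3) = -5*(10/3 + k) = -50/3 - 5*k)
n = 5 (n = (-50/3 - 5*0)*0 + 5 = (-50/3 + 0)*0 + 5 = -50/3*0 + 5 = 0 + 5 = 5)
l = -23 (l = 0 - 23 = -23)
l*n = -23*5 = -115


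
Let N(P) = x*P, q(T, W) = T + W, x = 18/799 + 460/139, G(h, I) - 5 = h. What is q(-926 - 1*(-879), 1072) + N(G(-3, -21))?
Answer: 114577609/111061 ≈ 1031.7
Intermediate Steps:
G(h, I) = 5 + h
x = 370042/111061 (x = 18*(1/799) + 460*(1/139) = 18/799 + 460/139 = 370042/111061 ≈ 3.3319)
N(P) = 370042*P/111061
q(-926 - 1*(-879), 1072) + N(G(-3, -21)) = ((-926 - 1*(-879)) + 1072) + 370042*(5 - 3)/111061 = ((-926 + 879) + 1072) + (370042/111061)*2 = (-47 + 1072) + 740084/111061 = 1025 + 740084/111061 = 114577609/111061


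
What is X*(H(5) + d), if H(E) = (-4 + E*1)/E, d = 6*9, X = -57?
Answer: -15447/5 ≈ -3089.4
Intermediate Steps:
d = 54
H(E) = (-4 + E)/E
X*(H(5) + d) = -57*((-4 + 5)/5 + 54) = -57*((1/5)*1 + 54) = -57*(1/5 + 54) = -57*271/5 = -15447/5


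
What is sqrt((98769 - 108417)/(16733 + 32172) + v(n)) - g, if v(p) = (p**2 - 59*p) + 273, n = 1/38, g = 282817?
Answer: -282817 + sqrt(936795328152915)/1858390 ≈ -2.8280e+5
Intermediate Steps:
n = 1/38 ≈ 0.026316
v(p) = 273 + p**2 - 59*p
sqrt((98769 - 108417)/(16733 + 32172) + v(n)) - g = sqrt((98769 - 108417)/(16733 + 32172) + (273 + (1/38)**2 - 59*1/38)) - 1*282817 = sqrt(-9648/48905 + (273 + 1/1444 - 59/38)) - 282817 = sqrt(-9648*1/48905 + 391971/1444) - 282817 = sqrt(-9648/48905 + 391971/1444) - 282817 = sqrt(19155410043/70618820) - 282817 = sqrt(936795328152915)/1858390 - 282817 = -282817 + sqrt(936795328152915)/1858390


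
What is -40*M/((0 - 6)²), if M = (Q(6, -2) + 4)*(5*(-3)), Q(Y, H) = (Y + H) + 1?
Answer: 150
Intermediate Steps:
Q(Y, H) = 1 + H + Y (Q(Y, H) = (H + Y) + 1 = 1 + H + Y)
M = -135 (M = ((1 - 2 + 6) + 4)*(5*(-3)) = (5 + 4)*(-15) = 9*(-15) = -135)
-40*M/((0 - 6)²) = -(-5400)/((0 - 6)²) = -(-5400)/((-6)²) = -(-5400)/36 = -40*(-15/4) = 150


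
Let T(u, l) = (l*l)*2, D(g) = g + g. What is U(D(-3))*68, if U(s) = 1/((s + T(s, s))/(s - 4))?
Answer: -340/33 ≈ -10.303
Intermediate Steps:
D(g) = 2*g
T(u, l) = 2*l² (T(u, l) = l²*2 = 2*l²)
U(s) = (-4 + s)/(s + 2*s²) (U(s) = 1/((s + 2*s²)/(s - 4)) = 1/((s + 2*s²)/(-4 + s)) = (-4 + s)/(s + 2*s²))
U(D(-3))*68 = ((-4 + 2*(-3))/(((2*(-3)))*(1 + 2*(2*(-3)))))*68 = ((-4 - 6)/((-6)*(1 + 2*(-6))))*68 = -⅙*(-10)/(1 - 12)*68 = -⅙*(-10)/(-11)*68 = -⅙*(-1/11)*(-10)*68 = -5/33*68 = -340/33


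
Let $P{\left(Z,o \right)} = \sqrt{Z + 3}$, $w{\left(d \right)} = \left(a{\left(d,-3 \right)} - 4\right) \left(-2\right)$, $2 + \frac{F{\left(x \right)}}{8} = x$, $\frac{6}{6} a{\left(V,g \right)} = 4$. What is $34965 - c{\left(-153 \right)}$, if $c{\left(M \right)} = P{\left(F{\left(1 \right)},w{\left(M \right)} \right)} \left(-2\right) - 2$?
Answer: $34967 + 2 i \sqrt{5} \approx 34967.0 + 4.4721 i$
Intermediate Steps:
$a{\left(V,g \right)} = 4$
$F{\left(x \right)} = -16 + 8 x$
$w{\left(d \right)} = 0$ ($w{\left(d \right)} = \left(4 - 4\right) \left(-2\right) = 0 \left(-2\right) = 0$)
$P{\left(Z,o \right)} = \sqrt{3 + Z}$
$c{\left(M \right)} = -2 - 2 i \sqrt{5}$ ($c{\left(M \right)} = \sqrt{3 + \left(-16 + 8 \cdot 1\right)} \left(-2\right) - 2 = \sqrt{3 + \left(-16 + 8\right)} \left(-2\right) - 2 = \sqrt{3 - 8} \left(-2\right) - 2 = \sqrt{-5} \left(-2\right) - 2 = i \sqrt{5} \left(-2\right) - 2 = - 2 i \sqrt{5} - 2 = -2 - 2 i \sqrt{5}$)
$34965 - c{\left(-153 \right)} = 34965 - \left(-2 - 2 i \sqrt{5}\right) = 34965 + \left(2 + 2 i \sqrt{5}\right) = 34967 + 2 i \sqrt{5}$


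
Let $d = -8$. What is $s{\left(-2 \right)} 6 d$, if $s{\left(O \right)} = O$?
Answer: $96$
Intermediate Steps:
$s{\left(-2 \right)} 6 d = \left(-2\right) 6 \left(-8\right) = \left(-12\right) \left(-8\right) = 96$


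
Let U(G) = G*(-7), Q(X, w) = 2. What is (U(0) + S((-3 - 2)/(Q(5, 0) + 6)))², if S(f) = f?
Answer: 25/64 ≈ 0.39063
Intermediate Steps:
U(G) = -7*G
(U(0) + S((-3 - 2)/(Q(5, 0) + 6)))² = (-7*0 + (-3 - 2)/(2 + 6))² = (0 - 5/8)² = (-5/8)² = 25/64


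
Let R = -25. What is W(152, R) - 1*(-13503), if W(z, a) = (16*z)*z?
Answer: 383167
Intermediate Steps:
W(z, a) = 16*z²
W(152, R) - 1*(-13503) = 16*152² - 1*(-13503) = 16*23104 + 13503 = 369664 + 13503 = 383167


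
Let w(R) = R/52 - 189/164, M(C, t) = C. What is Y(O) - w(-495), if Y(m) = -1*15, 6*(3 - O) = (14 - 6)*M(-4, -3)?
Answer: -2307/533 ≈ -4.3283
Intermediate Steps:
O = 25/3 (O = 3 - (14 - 6)*(-4)/6 = 3 - 4*(-4)/3 = 3 - ⅙*(-32) = 3 + 16/3 = 25/3 ≈ 8.3333)
Y(m) = -15
w(R) = -189/164 + R/52 (w(R) = R*(1/52) - 189*1/164 = R/52 - 189/164 = -189/164 + R/52)
Y(O) - w(-495) = -15 - (-189/164 + (1/52)*(-495)) = -15 - (-189/164 - 495/52) = -15 - 1*(-5688/533) = -15 + 5688/533 = -2307/533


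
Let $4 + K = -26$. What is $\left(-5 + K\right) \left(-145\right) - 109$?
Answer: $4966$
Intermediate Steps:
$K = -30$ ($K = -4 - 26 = -30$)
$\left(-5 + K\right) \left(-145\right) - 109 = \left(-5 - 30\right) \left(-145\right) - 109 = \left(-35\right) \left(-145\right) - 109 = 5075 - 109 = 4966$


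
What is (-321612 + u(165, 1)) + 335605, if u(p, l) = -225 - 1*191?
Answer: 13577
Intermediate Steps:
u(p, l) = -416 (u(p, l) = -225 - 191 = -416)
(-321612 + u(165, 1)) + 335605 = (-321612 - 416) + 335605 = -322028 + 335605 = 13577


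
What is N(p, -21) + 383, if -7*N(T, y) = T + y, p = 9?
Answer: 2693/7 ≈ 384.71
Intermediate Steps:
N(T, y) = -T/7 - y/7 (N(T, y) = -(T + y)/7 = -T/7 - y/7)
N(p, -21) + 383 = (-⅐*9 - ⅐*(-21)) + 383 = (-9/7 + 3) + 383 = 12/7 + 383 = 2693/7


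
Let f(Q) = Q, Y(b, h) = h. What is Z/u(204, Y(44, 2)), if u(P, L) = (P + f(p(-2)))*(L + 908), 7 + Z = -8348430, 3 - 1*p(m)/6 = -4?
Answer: -8348437/223860 ≈ -37.293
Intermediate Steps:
p(m) = 42 (p(m) = 18 - 6*(-4) = 18 + 24 = 42)
Z = -8348437 (Z = -7 - 8348430 = -8348437)
u(P, L) = (42 + P)*(908 + L) (u(P, L) = (P + 42)*(L + 908) = (42 + P)*(908 + L))
Z/u(204, Y(44, 2)) = -8348437/(38136 + 42*2 + 908*204 + 2*204) = -8348437/(38136 + 84 + 185232 + 408) = -8348437/223860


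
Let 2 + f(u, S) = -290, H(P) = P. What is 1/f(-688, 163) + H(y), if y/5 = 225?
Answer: 328499/292 ≈ 1125.0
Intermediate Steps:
y = 1125 (y = 5*225 = 1125)
f(u, S) = -292 (f(u, S) = -2 - 290 = -292)
1/f(-688, 163) + H(y) = 1/(-292) + 1125 = -1/292 + 1125 = 328499/292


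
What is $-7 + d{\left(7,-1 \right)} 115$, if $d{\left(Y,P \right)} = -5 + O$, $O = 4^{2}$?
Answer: $1258$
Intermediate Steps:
$O = 16$
$d{\left(Y,P \right)} = 11$ ($d{\left(Y,P \right)} = -5 + 16 = 11$)
$-7 + d{\left(7,-1 \right)} 115 = -7 + 11 \cdot 115 = -7 + 1265 = 1258$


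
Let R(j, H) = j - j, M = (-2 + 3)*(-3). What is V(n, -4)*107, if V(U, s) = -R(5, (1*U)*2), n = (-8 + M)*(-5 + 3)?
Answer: 0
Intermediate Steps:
M = -3 (M = 1*(-3) = -3)
n = 22 (n = (-8 - 3)*(-5 + 3) = -11*(-2) = 22)
R(j, H) = 0
V(U, s) = 0 (V(U, s) = -1*0 = 0)
V(n, -4)*107 = 0*107 = 0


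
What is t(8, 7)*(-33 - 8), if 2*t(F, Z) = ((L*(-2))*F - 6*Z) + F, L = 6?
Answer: 2665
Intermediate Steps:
t(F, Z) = -3*Z - 11*F/2 (t(F, Z) = (((6*(-2))*F - 6*Z) + F)/2 = ((-12*F - 6*Z) + F)/2 = (-11*F - 6*Z)/2 = -3*Z - 11*F/2)
t(8, 7)*(-33 - 8) = (-3*7 - 11/2*8)*(-33 - 8) = (-21 - 44)*(-41) = -65*(-41) = 2665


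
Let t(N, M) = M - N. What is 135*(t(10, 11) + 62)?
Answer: 8505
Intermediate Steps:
135*(t(10, 11) + 62) = 135*((11 - 1*10) + 62) = 135*((11 - 10) + 62) = 135*(1 + 62) = 135*63 = 8505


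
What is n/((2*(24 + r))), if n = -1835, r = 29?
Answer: -1835/106 ≈ -17.311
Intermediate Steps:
n/((2*(24 + r))) = -1835*1/(2*(24 + 29)) = -1835/(2*53) = -1835/106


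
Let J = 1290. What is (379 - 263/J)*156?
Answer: 12704822/215 ≈ 59092.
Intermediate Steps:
(379 - 263/J)*156 = (379 - 263/1290)*156 = (488647/1290)*156 = 12704822/215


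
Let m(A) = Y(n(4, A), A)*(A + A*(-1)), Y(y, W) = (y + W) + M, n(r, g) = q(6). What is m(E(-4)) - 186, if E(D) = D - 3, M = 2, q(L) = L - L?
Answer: -186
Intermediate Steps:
q(L) = 0
n(r, g) = 0
E(D) = -3 + D
Y(y, W) = 2 + W + y (Y(y, W) = (y + W) + 2 = (W + y) + 2 = 2 + W + y)
m(A) = 0 (m(A) = (2 + A + 0)*(A + A*(-1)) = (2 + A)*(A - A) = (2 + A)*0 = 0)
m(E(-4)) - 186 = 0 - 186 = -186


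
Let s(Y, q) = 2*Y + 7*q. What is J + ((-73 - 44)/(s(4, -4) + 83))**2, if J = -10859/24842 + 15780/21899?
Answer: 99494598333/26656732942 ≈ 3.7324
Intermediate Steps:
J = 154205519/544014958 (J = -10859*1/24842 + 15780*(1/21899) = -10859/24842 + 15780/21899 = 154205519/544014958 ≈ 0.28346)
J + ((-73 - 44)/(s(4, -4) + 83))**2 = 154205519/544014958 + ((-73 - 44)/((2*4 + 7*(-4)) + 83))**2 = 154205519/544014958 + (-117/((8 - 28) + 83))**2 = 154205519/544014958 + (-117/(-20 + 83))**2 = 154205519/544014958 + (-117/63)**2 = 154205519/544014958 + (-117*1/63)**2 = 154205519/544014958 + (-13/7)**2 = 154205519/544014958 + 169/49 = 99494598333/26656732942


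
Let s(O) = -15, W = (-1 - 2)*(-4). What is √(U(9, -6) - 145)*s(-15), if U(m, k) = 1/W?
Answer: -5*I*√5217/2 ≈ -180.57*I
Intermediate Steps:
W = 12 (W = -3*(-4) = 12)
U(m, k) = 1/12
√(U(9, -6) - 145)*s(-15) = √(1/12 - 145)*(-15) = √(-1739/12)*(-15) = (I*√5217/6)*(-15) = -5*I*√5217/2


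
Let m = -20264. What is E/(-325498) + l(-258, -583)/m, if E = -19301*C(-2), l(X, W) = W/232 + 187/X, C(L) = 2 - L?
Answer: 23426377428535/98700919987008 ≈ 0.23735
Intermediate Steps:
l(X, W) = 187/X + W/232 (l(X, W) = W*(1/232) + 187/X = W/232 + 187/X = 187/X + W/232)
E = -77204 (E = -19301*(2 - 1*(-2)) = -19301*(2 + 2) = -19301*4 = -77204)
E/(-325498) + l(-258, -583)/m = -77204/(-325498) + (187/(-258) + (1/232)*(-583))/(-20264) = -77204*(-1/325498) + (187*(-1/258) - 583/232)*(-1/20264) = 38602/162749 + (-187/258 - 583/232)*(-1/20264) = 38602/162749 - 96899/29928*(-1/20264) = 38602/162749 + 96899/606460992 = 23426377428535/98700919987008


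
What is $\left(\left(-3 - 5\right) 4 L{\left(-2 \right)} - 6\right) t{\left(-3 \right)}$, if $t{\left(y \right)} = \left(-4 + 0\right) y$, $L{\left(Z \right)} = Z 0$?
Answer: $-72$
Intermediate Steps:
$L{\left(Z \right)} = 0$
$t{\left(y \right)} = - 4 y$
$\left(\left(-3 - 5\right) 4 L{\left(-2 \right)} - 6\right) t{\left(-3 \right)} = \left(\left(-3 - 5\right) 4 \cdot 0 - 6\right) \left(\left(-4\right) \left(-3\right)\right) = \left(\left(-8\right) 4 \cdot 0 - 6\right) 12 = \left(\left(-32\right) 0 - 6\right) 12 = \left(0 - 6\right) 12 = \left(-6\right) 12 = -72$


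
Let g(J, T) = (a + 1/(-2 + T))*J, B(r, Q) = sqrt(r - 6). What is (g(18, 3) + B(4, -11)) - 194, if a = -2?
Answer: -212 + I*sqrt(2) ≈ -212.0 + 1.4142*I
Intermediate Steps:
B(r, Q) = sqrt(-6 + r)
g(J, T) = J*(-2 + 1/(-2 + T)) (g(J, T) = (-2 + 1/(-2 + T))*J = J*(-2 + 1/(-2 + T)))
(g(18, 3) + B(4, -11)) - 194 = (18*(5 - 2*3)/(-2 + 3) + sqrt(-6 + 4)) - 194 = (18*(5 - 6)/1 + sqrt(-2)) - 194 = (18*1*(-1) + I*sqrt(2)) - 194 = (-18 + I*sqrt(2)) - 194 = -212 + I*sqrt(2)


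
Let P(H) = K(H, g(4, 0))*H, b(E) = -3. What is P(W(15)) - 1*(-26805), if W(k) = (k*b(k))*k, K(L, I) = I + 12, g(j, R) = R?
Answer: 18705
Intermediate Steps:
K(L, I) = 12 + I
W(k) = -3*k**2 (W(k) = (k*(-3))*k = (-3*k)*k = -3*k**2)
P(H) = 12*H (P(H) = (12 + 0)*H = 12*H)
P(W(15)) - 1*(-26805) = 12*(-3*15**2) - 1*(-26805) = 12*(-3*225) + 26805 = 12*(-675) + 26805 = -8100 + 26805 = 18705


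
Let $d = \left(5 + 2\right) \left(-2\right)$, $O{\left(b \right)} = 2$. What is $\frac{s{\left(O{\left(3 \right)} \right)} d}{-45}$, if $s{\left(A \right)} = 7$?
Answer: $\frac{98}{45} \approx 2.1778$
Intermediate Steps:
$d = -14$ ($d = 7 \left(-2\right) = -14$)
$\frac{s{\left(O{\left(3 \right)} \right)} d}{-45} = \frac{7 \left(-14\right)}{-45} = \left(-98\right) \left(- \frac{1}{45}\right) = \frac{98}{45}$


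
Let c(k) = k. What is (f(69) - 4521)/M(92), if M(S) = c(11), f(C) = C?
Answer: -4452/11 ≈ -404.73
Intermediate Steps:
M(S) = 11
(f(69) - 4521)/M(92) = (69 - 4521)/11 = -4452*1/11 = -4452/11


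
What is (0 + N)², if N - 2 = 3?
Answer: 25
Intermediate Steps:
N = 5 (N = 2 + 3 = 5)
(0 + N)² = (0 + 5)² = 5² = 25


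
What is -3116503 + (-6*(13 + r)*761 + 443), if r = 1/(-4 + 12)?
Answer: -12703955/4 ≈ -3.1760e+6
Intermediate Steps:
r = 1/8 ≈ 0.12500
-3116503 + (-6*(13 + r)*761 + 443) = -3116503 + (-6*(13 + 1/8)*761 + 443) = -3116503 + (-6*105/8*761 + 443) = -3116503 + (-315/4*761 + 443) = -3116503 + (-239715/4 + 443) = -3116503 - 237943/4 = -12703955/4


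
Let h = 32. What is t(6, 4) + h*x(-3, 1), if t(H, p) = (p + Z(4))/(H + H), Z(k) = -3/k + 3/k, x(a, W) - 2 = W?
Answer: 289/3 ≈ 96.333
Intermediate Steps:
x(a, W) = 2 + W
Z(k) = 0
t(H, p) = p/(2*H) (t(H, p) = (p + 0)/(H + H) = p/((2*H)) = p*(1/(2*H)) = p/(2*H))
t(6, 4) + h*x(-3, 1) = (1/2)*4/6 + 32*(2 + 1) = (1/2)*4*(1/6) + 32*3 = 1/3 + 96 = 289/3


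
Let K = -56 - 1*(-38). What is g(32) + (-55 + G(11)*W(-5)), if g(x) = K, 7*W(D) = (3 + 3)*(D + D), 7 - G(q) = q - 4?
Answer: -73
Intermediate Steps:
G(q) = 11 - q (G(q) = 7 - (q - 4) = 7 - (-4 + q) = 7 + (4 - q) = 11 - q)
W(D) = 12*D/7 (W(D) = ((3 + 3)*(D + D))/7 = (6*(2*D))/7 = (12*D)/7 = 12*D/7)
K = -18 (K = -56 + 38 = -18)
g(x) = -18
g(32) + (-55 + G(11)*W(-5)) = -18 + (-55 + (11 - 1*11)*((12/7)*(-5))) = -18 + (-55 + (11 - 11)*(-60/7)) = -18 + (-55 + 0*(-60/7)) = -18 + (-55 + 0) = -18 - 55 = -73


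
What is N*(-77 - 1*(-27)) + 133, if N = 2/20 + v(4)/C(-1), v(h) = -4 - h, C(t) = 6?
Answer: 584/3 ≈ 194.67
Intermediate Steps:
N = -37/30 (N = 2/20 + (-4 - 1*4)/6 = 2*(1/20) + (-4 - 4)*(⅙) = ⅒ - 8*⅙ = ⅒ - 4/3 = -37/30 ≈ -1.2333)
N*(-77 - 1*(-27)) + 133 = -37*(-77 - 1*(-27))/30 + 133 = -37*(-77 + 27)/30 + 133 = -37/30*(-50) + 133 = 185/3 + 133 = 584/3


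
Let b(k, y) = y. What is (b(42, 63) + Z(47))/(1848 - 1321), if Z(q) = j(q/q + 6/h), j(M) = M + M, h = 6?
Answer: 67/527 ≈ 0.12713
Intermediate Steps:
j(M) = 2*M
Z(q) = 4 (Z(q) = 2*(q/q + 6/6) = 2*(1 + 6*(⅙)) = 2*(1 + 1) = 2*2 = 4)
(b(42, 63) + Z(47))/(1848 - 1321) = (63 + 4)/(1848 - 1321) = 67/527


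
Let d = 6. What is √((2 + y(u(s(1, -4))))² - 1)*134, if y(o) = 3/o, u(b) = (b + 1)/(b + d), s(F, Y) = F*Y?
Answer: 134*I ≈ 134.0*I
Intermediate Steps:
u(b) = (1 + b)/(6 + b) (u(b) = (b + 1)/(b + 6) = (1 + b)/(6 + b))
√((2 + y(u(s(1, -4))))² - 1)*134 = √((2 + 3/(((1 + 1*(-4))/(6 + 1*(-4)))))² - 1)*134 = √((2 + 3/(((1 - 4)/(6 - 4))))² - 1)*134 = √((2 + 3/((-3/2)))² - 1)*134 = √((2 + 3/(((½)*(-3))))² - 1)*134 = √((2 + 3/(-3/2))² - 1)*134 = √((2 + 3*(-⅔))² - 1)*134 = √((2 - 2)² - 1)*134 = √(0² - 1)*134 = √(0 - 1)*134 = √(-1)*134 = I*134 = 134*I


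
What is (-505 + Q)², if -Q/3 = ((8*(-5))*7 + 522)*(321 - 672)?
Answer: 64679171041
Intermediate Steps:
Q = 254826 (Q = -3*((8*(-5))*7 + 522)*(321 - 672) = -3*(-40*7 + 522)*(-351) = -3*(-280 + 522)*(-351) = -726*(-351) = -3*(-84942) = 254826)
(-505 + Q)² = (-505 + 254826)² = 254321² = 64679171041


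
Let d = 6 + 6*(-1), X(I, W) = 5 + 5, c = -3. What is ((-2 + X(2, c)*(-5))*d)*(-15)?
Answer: 0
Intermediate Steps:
X(I, W) = 10
d = 0 (d = 6 - 6 = 0)
((-2 + X(2, c)*(-5))*d)*(-15) = ((-2 + 10*(-5))*0)*(-15) = ((-2 - 50)*0)*(-15) = -52*0*(-15) = 0*(-15) = 0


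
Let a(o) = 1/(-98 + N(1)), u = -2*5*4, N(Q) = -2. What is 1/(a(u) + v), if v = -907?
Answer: -100/90701 ≈ -0.0011025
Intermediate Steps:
u = -40 (u = -10*4 = -40)
a(o) = -1/100 (a(o) = 1/(-98 - 2) = 1/(-100) = -1/100)
1/(a(u) + v) = 1/(-1/100 - 907) = 1/(-90701/100) = -100/90701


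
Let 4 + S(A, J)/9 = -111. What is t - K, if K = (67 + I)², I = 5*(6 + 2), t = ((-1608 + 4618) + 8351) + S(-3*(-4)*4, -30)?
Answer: -1123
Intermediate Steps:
S(A, J) = -1035 (S(A, J) = -36 + 9*(-111) = -36 - 999 = -1035)
t = 10326 (t = ((-1608 + 4618) + 8351) - 1035 = (3010 + 8351) - 1035 = 11361 - 1035 = 10326)
I = 40 (I = 5*8 = 40)
K = 11449 (K = (67 + 40)² = 107² = 11449)
t - K = 10326 - 1*11449 = 10326 - 11449 = -1123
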